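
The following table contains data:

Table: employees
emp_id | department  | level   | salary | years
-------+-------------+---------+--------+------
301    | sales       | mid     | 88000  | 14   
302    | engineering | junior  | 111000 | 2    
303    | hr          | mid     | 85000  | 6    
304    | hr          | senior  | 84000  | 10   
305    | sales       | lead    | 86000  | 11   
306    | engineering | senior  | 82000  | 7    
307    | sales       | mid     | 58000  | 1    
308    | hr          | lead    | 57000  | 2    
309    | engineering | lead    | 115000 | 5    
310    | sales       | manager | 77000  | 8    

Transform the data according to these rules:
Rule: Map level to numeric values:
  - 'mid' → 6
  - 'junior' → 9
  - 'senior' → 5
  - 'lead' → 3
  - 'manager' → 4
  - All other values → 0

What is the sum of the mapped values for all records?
50

Step 1: Apply mapping to each record
Step 2: Count by status:
  'mid': 3 records × 6 = 18
  'junior': 1 records × 9 = 9
  'senior': 2 records × 5 = 10
  'lead': 3 records × 3 = 9
  'manager': 1 records × 4 = 4
Step 3: Sum all mapped values = 50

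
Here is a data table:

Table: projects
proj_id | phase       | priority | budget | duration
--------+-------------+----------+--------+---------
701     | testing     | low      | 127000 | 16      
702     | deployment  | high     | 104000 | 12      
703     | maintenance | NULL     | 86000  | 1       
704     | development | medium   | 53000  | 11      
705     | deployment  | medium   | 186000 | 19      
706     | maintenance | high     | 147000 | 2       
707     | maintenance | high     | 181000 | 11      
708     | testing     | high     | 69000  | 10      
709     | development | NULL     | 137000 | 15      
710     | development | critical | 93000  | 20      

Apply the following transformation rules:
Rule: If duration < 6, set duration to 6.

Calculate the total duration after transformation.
126

Step 1: 2 records have duration < 6
Step 2: These records originally summed to 3
Step 3: After setting to minimum: 2 × 6 = 12
Step 4: Unaffected records sum: 114
Step 5: Final sum = 12 + 114 = 126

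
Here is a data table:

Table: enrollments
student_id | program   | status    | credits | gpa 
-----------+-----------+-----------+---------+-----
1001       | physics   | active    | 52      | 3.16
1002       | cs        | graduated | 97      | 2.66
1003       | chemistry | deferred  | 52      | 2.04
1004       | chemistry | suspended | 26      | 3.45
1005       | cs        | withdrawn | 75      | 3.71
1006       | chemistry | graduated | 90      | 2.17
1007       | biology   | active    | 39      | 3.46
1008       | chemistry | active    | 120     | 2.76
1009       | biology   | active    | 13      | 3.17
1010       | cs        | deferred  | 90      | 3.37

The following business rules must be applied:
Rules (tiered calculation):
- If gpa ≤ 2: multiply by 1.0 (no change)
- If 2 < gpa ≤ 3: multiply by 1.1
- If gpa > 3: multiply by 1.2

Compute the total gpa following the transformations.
34.98

Step 1: Tier 1 (gpa ≤ 2): 0 records, sum = 0 × 1.0 = 0.0
Step 2: Tier 2 (2 < gpa ≤ 3): 4 records, sum = 9.63 × 1.1 = 10.59
Step 3: Tier 3 (gpa > 3): 6 records, sum = 20.32 × 1.2 = 24.38
Step 4: Final sum = 0.0 + 10.59 + 24.38 = 34.98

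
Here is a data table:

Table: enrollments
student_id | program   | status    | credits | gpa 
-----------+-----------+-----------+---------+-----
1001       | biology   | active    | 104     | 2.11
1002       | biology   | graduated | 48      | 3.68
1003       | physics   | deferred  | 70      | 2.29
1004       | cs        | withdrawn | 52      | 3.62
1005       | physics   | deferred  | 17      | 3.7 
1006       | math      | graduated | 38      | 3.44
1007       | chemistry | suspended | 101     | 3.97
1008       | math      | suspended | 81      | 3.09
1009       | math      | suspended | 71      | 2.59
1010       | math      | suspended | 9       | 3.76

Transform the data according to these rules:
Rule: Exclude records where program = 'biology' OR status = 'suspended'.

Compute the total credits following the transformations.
177

Step 1: Find records where program = 'biology' OR status = 'suspended'
Step 2: 6 records match, summing to 414
Step 3: Original sum: 591
Step 4: Remaining sum = 591 - 414 = 177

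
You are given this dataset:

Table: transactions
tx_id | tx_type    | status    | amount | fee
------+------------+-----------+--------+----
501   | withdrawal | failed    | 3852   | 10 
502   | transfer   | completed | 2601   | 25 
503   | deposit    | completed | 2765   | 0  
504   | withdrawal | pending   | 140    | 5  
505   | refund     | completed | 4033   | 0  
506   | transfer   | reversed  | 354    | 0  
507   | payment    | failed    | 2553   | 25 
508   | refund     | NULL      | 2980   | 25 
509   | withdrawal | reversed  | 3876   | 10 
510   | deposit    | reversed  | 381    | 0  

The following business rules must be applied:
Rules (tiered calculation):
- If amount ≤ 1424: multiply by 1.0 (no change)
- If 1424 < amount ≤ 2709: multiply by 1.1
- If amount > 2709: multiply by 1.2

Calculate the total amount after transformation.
27551.6

Step 1: Tier 1 (amount ≤ 1424): 3 records, sum = 875 × 1.0 = 875.0
Step 2: Tier 2 (1424 < amount ≤ 2709): 2 records, sum = 5154 × 1.1 = 5669.4
Step 3: Tier 3 (amount > 2709): 5 records, sum = 17506 × 1.2 = 21007.2
Step 4: Final sum = 875.0 + 5669.4 + 21007.2 = 27551.6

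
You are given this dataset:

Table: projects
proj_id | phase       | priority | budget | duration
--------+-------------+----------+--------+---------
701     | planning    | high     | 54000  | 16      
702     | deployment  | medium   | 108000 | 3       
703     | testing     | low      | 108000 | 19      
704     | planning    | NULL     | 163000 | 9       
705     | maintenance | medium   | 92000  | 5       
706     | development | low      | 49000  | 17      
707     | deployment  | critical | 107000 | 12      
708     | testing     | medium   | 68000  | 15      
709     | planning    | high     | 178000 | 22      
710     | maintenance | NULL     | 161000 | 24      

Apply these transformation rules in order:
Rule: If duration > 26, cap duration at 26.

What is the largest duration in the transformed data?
24

Step 1: Original maximum duration = 24
Step 2: Check cap of 26 against maximum
Step 3: No records exceed the cap (max 24 <= cap 26), so no capping applies
Step 4: Maximum after transformation = 24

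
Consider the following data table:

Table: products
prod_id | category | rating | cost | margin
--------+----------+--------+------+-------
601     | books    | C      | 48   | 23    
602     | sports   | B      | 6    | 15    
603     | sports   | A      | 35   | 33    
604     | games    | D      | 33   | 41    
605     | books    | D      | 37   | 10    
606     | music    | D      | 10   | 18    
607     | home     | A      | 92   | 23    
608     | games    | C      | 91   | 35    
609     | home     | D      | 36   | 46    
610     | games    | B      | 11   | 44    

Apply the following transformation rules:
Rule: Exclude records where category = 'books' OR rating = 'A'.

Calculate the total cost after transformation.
187

Step 1: Find records where category = 'books' OR rating = 'A'
Step 2: 4 records match, summing to 212
Step 3: Original sum: 399
Step 4: Remaining sum = 399 - 212 = 187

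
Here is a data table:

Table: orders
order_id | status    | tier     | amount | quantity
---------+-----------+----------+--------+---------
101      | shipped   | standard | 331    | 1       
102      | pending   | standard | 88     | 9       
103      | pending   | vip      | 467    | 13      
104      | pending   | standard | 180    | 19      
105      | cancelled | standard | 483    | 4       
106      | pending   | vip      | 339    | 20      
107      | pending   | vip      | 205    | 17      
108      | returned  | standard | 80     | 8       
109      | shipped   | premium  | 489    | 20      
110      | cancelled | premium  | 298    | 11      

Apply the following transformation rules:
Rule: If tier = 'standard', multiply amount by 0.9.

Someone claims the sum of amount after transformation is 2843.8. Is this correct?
Yes, the result is correct.

Step 1: Calculate the correct sum after transformation
Step 2: Apply multiplier 0.9 to records where tier = 'standard'
Step 3: Correct result = 2843.8
Step 4: Claimed result = 2843.8
Step 5: 2843.8 = 2843.8 ✓
Conclusion: The claimed result is correct.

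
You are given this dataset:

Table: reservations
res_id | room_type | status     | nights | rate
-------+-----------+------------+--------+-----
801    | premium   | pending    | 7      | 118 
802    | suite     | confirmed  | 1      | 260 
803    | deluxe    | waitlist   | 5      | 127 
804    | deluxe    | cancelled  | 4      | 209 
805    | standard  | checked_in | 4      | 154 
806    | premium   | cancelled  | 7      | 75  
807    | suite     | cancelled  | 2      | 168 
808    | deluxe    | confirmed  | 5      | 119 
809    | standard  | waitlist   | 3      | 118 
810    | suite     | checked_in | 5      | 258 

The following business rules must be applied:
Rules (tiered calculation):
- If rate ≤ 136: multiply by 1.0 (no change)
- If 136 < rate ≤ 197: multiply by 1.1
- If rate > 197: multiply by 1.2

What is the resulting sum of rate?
1783.6

Step 1: Tier 1 (rate ≤ 136): 5 records, sum = 557 × 1.0 = 557.0
Step 2: Tier 2 (136 < rate ≤ 197): 2 records, sum = 322 × 1.1 = 354.2
Step 3: Tier 3 (rate > 197): 3 records, sum = 727 × 1.2 = 872.4
Step 4: Final sum = 557.0 + 354.2 + 872.4 = 1783.6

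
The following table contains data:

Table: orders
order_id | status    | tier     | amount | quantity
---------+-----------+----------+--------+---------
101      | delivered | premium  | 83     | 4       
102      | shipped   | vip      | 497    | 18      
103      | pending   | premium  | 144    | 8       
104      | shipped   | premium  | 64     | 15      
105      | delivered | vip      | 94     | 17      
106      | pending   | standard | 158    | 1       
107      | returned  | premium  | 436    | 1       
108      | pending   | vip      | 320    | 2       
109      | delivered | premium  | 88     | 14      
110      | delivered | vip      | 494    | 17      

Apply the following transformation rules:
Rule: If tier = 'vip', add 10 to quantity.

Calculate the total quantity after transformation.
137

Step 1: Count records where tier = 'vip': 4
Step 2: Total bonus added: 4 × 10 = 40
Step 3: Original sum of quantity: 97
Step 4: Final sum = 97 + 40 = 137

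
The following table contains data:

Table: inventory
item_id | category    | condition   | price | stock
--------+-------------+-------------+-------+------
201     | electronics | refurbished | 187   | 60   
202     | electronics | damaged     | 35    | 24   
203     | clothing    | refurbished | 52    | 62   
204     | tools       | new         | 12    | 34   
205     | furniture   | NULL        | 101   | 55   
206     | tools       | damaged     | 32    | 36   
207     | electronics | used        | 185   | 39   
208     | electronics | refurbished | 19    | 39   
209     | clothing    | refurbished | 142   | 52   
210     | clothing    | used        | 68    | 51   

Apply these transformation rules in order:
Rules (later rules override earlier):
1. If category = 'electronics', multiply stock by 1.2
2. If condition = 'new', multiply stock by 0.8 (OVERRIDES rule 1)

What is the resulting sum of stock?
477.6

Step 1: Rule 2 takes priority for records with condition = 'new'
  - 1 records: 34 × 0.8 = 27.2
Step 2: Rule 1 applies to remaining records with category = 'electronics'
  - 4 records: 162 × 1.2 = 194.4
Step 3: Other records unchanged: 256
Step 4: Final sum = 27.2 + 194.4 + 256 = 477.6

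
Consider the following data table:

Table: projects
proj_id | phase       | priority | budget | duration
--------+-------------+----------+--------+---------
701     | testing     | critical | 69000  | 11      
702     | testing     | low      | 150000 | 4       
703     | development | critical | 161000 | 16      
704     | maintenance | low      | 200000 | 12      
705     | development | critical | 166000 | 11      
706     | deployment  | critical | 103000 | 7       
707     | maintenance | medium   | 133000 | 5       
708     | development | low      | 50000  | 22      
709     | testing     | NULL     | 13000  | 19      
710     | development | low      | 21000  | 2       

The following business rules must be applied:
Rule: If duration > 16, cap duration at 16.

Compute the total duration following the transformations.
100

Step 1: 2 records have duration > 16
Step 2: These records originally summed to 41
Step 3: After capping: 2 × 16 = 32
Step 4: Unaffected records sum: 68
Step 5: Final sum = 32 + 68 = 100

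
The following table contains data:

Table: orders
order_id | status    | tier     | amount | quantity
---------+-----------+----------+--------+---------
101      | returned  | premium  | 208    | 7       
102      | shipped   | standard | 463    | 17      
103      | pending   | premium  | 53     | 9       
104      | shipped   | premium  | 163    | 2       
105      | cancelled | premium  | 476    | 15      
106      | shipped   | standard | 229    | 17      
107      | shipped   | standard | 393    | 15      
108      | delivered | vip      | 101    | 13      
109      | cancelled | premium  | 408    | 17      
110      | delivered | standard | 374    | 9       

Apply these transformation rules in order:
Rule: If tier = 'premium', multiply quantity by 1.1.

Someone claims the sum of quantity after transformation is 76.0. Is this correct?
No, the correct result is 126.0.

Step 1: Calculate the correct sum after transformation
Step 2: Apply multiplier 1.1 to records where tier = 'premium'
Step 3: Correct result = 126.0
Step 4: Claimed result = 76.0
Step 5: 126.0 ≠ 76.0
Conclusion: The claimed result is incorrect. The correct answer is 126.0.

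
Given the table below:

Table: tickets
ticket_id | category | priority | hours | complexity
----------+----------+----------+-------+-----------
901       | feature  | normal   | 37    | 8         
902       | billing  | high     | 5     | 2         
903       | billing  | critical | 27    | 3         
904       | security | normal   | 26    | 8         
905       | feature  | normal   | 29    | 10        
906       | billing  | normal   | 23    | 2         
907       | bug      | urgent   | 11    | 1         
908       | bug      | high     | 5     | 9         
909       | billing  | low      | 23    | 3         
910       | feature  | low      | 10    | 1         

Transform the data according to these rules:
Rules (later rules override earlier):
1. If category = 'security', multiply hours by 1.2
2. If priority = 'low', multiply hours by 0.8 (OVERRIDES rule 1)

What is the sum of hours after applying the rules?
194.6

Step 1: Rule 2 takes priority for records with priority = 'low'
  - 2 records: 33 × 0.8 = 26.4
Step 2: Rule 1 applies to remaining records with category = 'security'
  - 1 records: 26 × 1.2 = 31.2
Step 3: Other records unchanged: 137
Step 4: Final sum = 26.4 + 31.2 + 137 = 194.6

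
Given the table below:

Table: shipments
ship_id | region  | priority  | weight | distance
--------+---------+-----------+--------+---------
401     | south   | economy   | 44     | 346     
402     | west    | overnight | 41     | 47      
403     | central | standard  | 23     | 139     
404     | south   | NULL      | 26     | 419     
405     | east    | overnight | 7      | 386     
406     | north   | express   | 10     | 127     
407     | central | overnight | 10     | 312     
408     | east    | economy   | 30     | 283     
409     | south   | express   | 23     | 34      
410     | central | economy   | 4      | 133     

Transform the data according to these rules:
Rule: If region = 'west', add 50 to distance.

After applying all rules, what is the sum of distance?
2276

Step 1: Count records where region = 'west': 1
Step 2: Total bonus added: 1 × 50 = 50
Step 3: Original sum of distance: 2226
Step 4: Final sum = 2226 + 50 = 2276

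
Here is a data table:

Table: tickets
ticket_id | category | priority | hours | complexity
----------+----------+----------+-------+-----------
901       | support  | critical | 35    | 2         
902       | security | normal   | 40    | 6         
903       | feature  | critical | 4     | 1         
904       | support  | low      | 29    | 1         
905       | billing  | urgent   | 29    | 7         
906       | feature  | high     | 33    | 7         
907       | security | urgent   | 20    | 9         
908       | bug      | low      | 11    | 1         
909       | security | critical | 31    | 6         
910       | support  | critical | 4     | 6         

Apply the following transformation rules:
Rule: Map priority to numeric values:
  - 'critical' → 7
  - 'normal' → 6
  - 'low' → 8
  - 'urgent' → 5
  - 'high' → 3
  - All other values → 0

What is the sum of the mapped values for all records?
63

Step 1: Apply mapping to each record
Step 2: Count by status:
  'critical': 4 records × 7 = 28
  'normal': 1 records × 6 = 6
  'low': 2 records × 8 = 16
  'urgent': 2 records × 5 = 10
  'high': 1 records × 3 = 3
Step 3: Sum all mapped values = 63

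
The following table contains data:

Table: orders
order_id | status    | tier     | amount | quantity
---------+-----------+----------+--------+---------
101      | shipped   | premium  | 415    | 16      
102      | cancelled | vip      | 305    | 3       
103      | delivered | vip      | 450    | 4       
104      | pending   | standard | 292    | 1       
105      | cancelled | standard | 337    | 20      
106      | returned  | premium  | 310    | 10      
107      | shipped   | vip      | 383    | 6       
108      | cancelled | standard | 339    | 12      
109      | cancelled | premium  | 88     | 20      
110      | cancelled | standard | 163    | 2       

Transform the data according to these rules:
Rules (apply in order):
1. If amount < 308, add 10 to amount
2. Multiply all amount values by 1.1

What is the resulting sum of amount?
3434.2

Step 1: Apply Rule 1 - Add 10 to records with amount < 308
  - 4 records affected: 848 + (4 × 10) = 888
  - Unaffected records: 2234
  - Sum after Rule 1: 3122
Step 2: Apply Rule 2 - Multiply all by 1.1
  - 3122 × 1.1 = 3434.2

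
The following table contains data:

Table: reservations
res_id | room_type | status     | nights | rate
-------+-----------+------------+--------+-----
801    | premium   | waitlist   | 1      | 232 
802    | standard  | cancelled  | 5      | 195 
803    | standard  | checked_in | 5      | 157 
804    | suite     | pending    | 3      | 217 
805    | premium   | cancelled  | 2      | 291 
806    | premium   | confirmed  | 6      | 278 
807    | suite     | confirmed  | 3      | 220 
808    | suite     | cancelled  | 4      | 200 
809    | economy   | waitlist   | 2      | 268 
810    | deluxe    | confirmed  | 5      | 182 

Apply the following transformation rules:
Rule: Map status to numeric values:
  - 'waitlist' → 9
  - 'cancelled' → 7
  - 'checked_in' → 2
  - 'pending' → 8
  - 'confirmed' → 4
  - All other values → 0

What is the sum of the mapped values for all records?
61

Step 1: Apply mapping to each record
Step 2: Count by status:
  'waitlist': 2 records × 9 = 18
  'cancelled': 3 records × 7 = 21
  'checked_in': 1 records × 2 = 2
  'pending': 1 records × 8 = 8
  'confirmed': 3 records × 4 = 12
Step 3: Sum all mapped values = 61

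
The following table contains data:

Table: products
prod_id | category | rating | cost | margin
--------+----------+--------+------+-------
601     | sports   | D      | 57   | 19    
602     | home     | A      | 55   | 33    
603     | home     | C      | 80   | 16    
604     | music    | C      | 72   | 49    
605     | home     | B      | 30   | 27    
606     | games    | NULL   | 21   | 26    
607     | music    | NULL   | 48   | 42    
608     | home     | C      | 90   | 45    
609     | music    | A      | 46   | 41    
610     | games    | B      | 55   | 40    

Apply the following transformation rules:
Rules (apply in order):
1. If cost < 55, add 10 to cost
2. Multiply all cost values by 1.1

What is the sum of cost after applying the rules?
653.4

Step 1: Apply Rule 1 - Add 10 to records with cost < 55
  - 4 records affected: 145 + (4 × 10) = 185
  - Unaffected records: 409
  - Sum after Rule 1: 594
Step 2: Apply Rule 2 - Multiply all by 1.1
  - 594 × 1.1 = 653.4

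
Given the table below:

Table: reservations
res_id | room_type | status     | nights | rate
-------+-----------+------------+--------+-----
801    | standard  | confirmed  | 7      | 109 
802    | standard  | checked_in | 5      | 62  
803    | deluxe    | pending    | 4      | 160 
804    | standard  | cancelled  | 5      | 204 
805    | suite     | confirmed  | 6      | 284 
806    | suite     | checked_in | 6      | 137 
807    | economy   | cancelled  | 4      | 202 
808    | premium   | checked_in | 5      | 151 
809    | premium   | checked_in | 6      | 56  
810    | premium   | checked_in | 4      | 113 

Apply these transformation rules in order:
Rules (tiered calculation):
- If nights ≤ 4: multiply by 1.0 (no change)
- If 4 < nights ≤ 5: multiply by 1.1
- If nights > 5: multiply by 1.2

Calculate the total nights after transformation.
58.5

Step 1: Tier 1 (nights ≤ 4): 3 records, sum = 12 × 1.0 = 12.0
Step 2: Tier 2 (4 < nights ≤ 5): 3 records, sum = 15 × 1.1 = 16.5
Step 3: Tier 3 (nights > 5): 4 records, sum = 25 × 1.2 = 30.0
Step 4: Final sum = 12.0 + 16.5 + 30.0 = 58.5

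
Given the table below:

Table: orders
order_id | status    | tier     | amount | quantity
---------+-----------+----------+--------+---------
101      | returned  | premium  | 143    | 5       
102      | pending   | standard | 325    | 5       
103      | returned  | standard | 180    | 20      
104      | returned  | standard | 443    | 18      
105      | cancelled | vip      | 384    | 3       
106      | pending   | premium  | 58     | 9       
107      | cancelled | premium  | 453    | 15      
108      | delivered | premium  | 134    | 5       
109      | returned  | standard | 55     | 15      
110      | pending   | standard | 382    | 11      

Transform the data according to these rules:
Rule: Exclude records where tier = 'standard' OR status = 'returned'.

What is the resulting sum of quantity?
32

Step 1: Find records where tier = 'standard' OR status = 'returned'
Step 2: 6 records match, summing to 74
Step 3: Original sum: 106
Step 4: Remaining sum = 106 - 74 = 32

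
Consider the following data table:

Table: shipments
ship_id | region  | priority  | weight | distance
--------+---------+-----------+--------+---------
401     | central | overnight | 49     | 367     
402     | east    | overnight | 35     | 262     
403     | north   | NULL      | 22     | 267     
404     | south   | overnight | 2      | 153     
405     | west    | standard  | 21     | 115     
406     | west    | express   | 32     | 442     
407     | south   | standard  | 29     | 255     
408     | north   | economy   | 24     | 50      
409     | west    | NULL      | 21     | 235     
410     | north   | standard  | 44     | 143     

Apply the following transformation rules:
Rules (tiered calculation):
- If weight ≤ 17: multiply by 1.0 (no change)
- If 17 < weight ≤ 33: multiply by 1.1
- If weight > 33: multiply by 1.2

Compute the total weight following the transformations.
319.5

Step 1: Tier 1 (weight ≤ 17): 1 records, sum = 2 × 1.0 = 2.0
Step 2: Tier 2 (17 < weight ≤ 33): 6 records, sum = 149 × 1.1 = 163.9
Step 3: Tier 3 (weight > 33): 3 records, sum = 128 × 1.2 = 153.6
Step 4: Final sum = 2.0 + 163.9 + 153.6 = 319.5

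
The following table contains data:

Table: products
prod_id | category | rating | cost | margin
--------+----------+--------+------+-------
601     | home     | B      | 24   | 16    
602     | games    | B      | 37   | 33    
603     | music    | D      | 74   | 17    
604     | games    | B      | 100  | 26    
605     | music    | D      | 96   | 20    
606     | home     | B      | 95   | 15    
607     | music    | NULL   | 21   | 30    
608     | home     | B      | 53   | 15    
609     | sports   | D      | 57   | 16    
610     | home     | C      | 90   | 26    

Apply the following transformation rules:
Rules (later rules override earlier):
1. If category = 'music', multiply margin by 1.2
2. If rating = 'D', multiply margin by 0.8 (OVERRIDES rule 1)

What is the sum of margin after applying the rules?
209.4

Step 1: Rule 2 takes priority for records with rating = 'D'
  - 3 records: 53 × 0.8 = 42.4
Step 2: Rule 1 applies to remaining records with category = 'music'
  - 1 records: 30 × 1.2 = 36.0
Step 3: Other records unchanged: 131
Step 4: Final sum = 42.4 + 36.0 + 131 = 209.4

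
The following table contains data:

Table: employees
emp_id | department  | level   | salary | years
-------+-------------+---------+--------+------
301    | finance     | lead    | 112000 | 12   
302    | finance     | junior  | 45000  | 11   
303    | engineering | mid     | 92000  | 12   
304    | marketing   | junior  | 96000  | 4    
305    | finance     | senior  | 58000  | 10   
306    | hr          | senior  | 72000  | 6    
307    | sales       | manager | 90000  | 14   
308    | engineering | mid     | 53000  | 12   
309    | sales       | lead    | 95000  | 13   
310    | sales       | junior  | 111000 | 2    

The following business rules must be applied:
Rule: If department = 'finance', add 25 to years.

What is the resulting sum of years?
171

Step 1: Count records where department = 'finance': 3
Step 2: Total bonus added: 3 × 25 = 75
Step 3: Original sum of years: 96
Step 4: Final sum = 96 + 75 = 171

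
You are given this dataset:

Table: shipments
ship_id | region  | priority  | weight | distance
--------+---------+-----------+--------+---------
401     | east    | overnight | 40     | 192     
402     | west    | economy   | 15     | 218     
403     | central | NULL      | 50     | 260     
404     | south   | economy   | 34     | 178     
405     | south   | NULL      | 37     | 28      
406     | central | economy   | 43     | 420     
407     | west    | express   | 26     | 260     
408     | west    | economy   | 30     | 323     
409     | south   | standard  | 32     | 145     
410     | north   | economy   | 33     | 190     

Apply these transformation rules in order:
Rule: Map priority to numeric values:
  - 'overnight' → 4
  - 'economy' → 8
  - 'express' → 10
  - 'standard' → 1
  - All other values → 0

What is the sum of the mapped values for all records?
55

Step 1: Apply mapping to each record
Step 2: Count by status:
  'overnight': 1 records × 4 = 4
  'economy': 5 records × 8 = 40
  'express': 1 records × 10 = 10
  'standard': 1 records × 1 = 1
Step 3: Sum all mapped values = 55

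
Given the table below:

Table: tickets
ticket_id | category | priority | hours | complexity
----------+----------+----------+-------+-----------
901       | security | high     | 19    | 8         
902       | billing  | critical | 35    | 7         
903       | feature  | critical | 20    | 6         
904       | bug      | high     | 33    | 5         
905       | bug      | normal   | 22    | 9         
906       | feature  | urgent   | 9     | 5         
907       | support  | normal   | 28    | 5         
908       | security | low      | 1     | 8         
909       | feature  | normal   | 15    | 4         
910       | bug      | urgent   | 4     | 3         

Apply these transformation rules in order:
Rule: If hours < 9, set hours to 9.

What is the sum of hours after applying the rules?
199

Step 1: 2 records have hours < 9
Step 2: These records originally summed to 5
Step 3: After setting to minimum: 2 × 9 = 18
Step 4: Unaffected records sum: 181
Step 5: Final sum = 18 + 181 = 199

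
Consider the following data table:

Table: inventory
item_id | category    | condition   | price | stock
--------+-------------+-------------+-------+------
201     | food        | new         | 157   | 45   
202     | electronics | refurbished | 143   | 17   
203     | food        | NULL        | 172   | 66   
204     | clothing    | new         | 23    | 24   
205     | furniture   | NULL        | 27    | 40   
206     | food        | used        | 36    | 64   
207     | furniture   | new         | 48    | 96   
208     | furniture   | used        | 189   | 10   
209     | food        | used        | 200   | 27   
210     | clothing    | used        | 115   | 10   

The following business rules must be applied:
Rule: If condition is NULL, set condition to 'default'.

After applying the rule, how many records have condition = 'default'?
2

Step 1: Count records where condition IS NULL
Step 2: Found 2 records with NULL condition
Step 3: These records will have condition set to 'default'
Step 4: Records already having condition = 'default': 0
Step 5: Answer: 2 + 0 = 2 records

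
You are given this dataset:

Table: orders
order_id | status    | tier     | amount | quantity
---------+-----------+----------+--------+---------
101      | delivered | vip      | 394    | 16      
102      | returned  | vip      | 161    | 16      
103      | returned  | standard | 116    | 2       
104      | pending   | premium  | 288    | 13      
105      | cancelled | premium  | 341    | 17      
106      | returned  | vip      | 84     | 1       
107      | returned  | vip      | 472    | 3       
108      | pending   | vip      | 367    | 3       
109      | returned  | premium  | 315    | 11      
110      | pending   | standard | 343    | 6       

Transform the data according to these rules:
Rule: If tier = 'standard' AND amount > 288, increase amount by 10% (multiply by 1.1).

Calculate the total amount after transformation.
2915.3

Step 1: Find records where tier = 'standard' AND amount > 288
Step 2: 1 records match, summing to 343
Step 3: After multiplier: 343 × 1.1 = 377.3
Step 4: Unaffected records sum: 2538
Step 5: Final sum = 377.3 + 2538 = 2915.3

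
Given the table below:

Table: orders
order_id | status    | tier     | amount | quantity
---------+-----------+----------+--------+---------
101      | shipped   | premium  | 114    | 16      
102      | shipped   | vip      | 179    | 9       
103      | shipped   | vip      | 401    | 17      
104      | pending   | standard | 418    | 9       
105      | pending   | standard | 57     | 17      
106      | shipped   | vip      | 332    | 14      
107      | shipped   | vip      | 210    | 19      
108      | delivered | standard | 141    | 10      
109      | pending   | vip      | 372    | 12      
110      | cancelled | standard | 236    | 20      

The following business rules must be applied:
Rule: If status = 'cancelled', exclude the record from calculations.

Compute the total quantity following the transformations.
123

Step 1: Identify records where status = 'cancelled'
Step 2: The excluded records sum to 20
Step 3: Original total quantity = 143
Step 4: Remaining total = 143 - 20 = 123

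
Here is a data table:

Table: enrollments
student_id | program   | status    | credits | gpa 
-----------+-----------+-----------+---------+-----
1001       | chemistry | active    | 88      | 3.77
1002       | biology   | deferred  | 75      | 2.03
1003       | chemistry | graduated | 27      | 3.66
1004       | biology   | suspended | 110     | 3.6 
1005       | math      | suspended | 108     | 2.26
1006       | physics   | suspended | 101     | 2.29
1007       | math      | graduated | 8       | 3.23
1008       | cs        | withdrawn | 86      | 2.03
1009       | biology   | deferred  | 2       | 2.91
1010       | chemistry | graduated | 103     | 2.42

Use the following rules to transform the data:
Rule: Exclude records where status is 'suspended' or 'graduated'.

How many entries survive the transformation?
4

Step 1: Count records to exclude
  - 3 (suspended) + 3 (graduated) = 6 records
Step 2: Total records: 10
Step 3: Remaining = 10 - 6 = 4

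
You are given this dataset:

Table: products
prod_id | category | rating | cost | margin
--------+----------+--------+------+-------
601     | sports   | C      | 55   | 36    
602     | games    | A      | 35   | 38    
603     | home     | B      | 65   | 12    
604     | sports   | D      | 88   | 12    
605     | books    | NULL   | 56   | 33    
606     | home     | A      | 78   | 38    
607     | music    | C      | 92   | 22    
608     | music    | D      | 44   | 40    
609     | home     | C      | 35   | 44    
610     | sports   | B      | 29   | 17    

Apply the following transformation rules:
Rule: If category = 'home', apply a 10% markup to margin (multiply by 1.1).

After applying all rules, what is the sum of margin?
301.4

Step 1: Records with category = 'home' have total margin = 94
Step 2: Apply multiplier: 94 × 1.1 = 103.4
Step 3: Other records total: 198
Step 4: Final sum = 103.4 + 198 = 301.4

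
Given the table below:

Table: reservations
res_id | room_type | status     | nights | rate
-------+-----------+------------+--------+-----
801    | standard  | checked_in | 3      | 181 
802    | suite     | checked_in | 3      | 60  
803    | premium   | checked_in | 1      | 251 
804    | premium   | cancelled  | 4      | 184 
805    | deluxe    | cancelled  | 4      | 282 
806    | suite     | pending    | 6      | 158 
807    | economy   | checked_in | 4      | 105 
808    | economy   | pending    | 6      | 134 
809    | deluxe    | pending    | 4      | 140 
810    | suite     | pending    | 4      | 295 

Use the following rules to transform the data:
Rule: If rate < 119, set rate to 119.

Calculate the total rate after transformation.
1863

Step 1: 2 records have rate < 119
Step 2: These records originally summed to 165
Step 3: After setting to minimum: 2 × 119 = 238
Step 4: Unaffected records sum: 1625
Step 5: Final sum = 238 + 1625 = 1863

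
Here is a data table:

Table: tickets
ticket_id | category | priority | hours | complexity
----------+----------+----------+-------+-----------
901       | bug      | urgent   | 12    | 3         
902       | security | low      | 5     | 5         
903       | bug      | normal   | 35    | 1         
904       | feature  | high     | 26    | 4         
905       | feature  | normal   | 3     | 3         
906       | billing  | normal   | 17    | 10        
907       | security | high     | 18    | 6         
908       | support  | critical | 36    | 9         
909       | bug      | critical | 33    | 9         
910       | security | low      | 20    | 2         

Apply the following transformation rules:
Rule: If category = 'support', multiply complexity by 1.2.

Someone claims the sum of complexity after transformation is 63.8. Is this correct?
No, the correct result is 53.8.

Step 1: Calculate the correct sum after transformation
Step 2: Apply multiplier 1.2 to records where category = 'support'
Step 3: Correct result = 53.8
Step 4: Claimed result = 63.8
Step 5: 53.8 ≠ 63.8
Conclusion: The claimed result is incorrect. The correct answer is 53.8.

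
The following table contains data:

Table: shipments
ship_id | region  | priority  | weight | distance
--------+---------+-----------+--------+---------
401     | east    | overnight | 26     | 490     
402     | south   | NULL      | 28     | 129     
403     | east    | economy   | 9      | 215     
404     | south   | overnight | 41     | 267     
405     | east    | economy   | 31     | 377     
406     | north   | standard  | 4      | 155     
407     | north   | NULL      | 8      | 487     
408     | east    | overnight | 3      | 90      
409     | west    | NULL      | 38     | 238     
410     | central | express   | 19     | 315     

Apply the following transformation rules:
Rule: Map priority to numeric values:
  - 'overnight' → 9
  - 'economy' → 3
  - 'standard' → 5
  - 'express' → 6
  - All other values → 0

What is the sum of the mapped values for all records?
44

Step 1: Apply mapping to each record
Step 2: Count by status:
  'overnight': 3 records × 9 = 27
  'economy': 2 records × 3 = 6
  'standard': 1 records × 5 = 5
  'express': 1 records × 6 = 6
Step 3: Sum all mapped values = 44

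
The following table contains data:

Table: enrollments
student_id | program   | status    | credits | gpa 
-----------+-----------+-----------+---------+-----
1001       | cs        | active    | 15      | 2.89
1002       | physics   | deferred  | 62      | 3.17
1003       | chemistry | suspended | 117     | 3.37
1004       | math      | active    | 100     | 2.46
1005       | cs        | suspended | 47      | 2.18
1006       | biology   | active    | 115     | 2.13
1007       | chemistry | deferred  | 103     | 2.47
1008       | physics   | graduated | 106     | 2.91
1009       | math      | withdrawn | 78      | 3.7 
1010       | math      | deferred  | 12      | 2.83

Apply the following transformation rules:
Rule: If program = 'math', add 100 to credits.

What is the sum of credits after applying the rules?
1055

Step 1: Count records where program = 'math': 3
Step 2: Total bonus added: 3 × 100 = 300
Step 3: Original sum of credits: 755
Step 4: Final sum = 755 + 300 = 1055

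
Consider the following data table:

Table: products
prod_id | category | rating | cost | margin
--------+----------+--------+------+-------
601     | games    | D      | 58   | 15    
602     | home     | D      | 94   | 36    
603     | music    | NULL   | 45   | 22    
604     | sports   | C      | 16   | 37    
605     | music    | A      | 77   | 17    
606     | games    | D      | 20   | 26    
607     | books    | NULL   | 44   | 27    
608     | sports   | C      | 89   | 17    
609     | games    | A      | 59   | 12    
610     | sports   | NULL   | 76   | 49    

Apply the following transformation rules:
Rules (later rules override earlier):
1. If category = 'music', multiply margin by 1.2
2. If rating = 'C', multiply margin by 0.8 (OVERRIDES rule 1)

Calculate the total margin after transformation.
255.0

Step 1: Rule 2 takes priority for records with rating = 'C'
  - 2 records: 54 × 0.8 = 43.2
Step 2: Rule 1 applies to remaining records with category = 'music'
  - 2 records: 39 × 1.2 = 46.8
Step 3: Other records unchanged: 165
Step 4: Final sum = 43.2 + 46.8 + 165 = 255.0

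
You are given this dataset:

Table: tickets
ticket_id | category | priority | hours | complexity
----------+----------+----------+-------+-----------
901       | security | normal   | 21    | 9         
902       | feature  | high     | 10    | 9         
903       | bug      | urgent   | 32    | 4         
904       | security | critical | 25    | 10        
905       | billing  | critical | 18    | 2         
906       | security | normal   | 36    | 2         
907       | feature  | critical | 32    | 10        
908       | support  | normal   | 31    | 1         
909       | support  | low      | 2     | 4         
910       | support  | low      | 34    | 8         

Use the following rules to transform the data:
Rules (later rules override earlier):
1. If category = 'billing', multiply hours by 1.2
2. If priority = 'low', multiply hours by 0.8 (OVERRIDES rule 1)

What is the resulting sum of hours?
237.4

Step 1: Rule 2 takes priority for records with priority = 'low'
  - 2 records: 36 × 0.8 = 28.8
Step 2: Rule 1 applies to remaining records with category = 'billing'
  - 1 records: 18 × 1.2 = 21.6
Step 3: Other records unchanged: 187
Step 4: Final sum = 28.8 + 21.6 + 187 = 237.4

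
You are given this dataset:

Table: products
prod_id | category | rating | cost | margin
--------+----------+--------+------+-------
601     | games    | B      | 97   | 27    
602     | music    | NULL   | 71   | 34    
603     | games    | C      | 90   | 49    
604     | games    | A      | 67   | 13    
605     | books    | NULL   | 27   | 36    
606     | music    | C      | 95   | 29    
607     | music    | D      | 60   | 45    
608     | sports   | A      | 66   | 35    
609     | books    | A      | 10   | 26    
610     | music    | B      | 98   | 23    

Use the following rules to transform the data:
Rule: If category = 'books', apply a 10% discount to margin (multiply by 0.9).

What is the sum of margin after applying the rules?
310.8

Step 1: Records with category = 'books' have total margin = 62
Step 2: Apply multiplier: 62 × 0.9 = 55.8
Step 3: Other records total: 255
Step 4: Final sum = 55.8 + 255 = 310.8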